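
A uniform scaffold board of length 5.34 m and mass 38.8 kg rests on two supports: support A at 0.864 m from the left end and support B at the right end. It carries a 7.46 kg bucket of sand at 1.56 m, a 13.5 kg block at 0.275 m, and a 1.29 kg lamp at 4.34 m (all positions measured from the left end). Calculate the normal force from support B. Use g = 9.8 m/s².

R_B ≈ 157 N

Sum moments about support A (its reaction then has zero moment arm).
Beam weight: 38.8 × 9.8 = 380.2 N down at 2.67 m → arm 1.806 m, τ = 380.2 × 1.806 = 686.6 N·m clockwise.
Bucket of sand: 7.46 × 9.8 = 73.11 N down at 1.56 m → arm 0.696 m, τ = 73.11 × 0.696 = 50.88 N·m clockwise.
Block: 13.5 × 9.8 = 132.3 N down at 0.275 m → arm 0.589 m, τ = 132.3 × 0.589 = 77.92 N·m counterclockwise.
Lamp: 1.29 × 9.8 = 12.64 N down at 4.34 m → arm 3.476 m, τ = 12.64 × 3.476 = 43.94 N·m clockwise.
Net load moment about support A = 703.5 N·m clockwise.
Reaction R at support B is upward at 5.34 m, arm 4.476 m → moment R × 4.476 counterclockwise.
Setting net torque to zero: R × 4.476 = 703.5 → R = 157 N.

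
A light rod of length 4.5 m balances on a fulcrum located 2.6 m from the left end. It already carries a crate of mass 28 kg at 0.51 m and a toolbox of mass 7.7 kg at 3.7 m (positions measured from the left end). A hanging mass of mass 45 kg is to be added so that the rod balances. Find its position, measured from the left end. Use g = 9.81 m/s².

x ≈ 3.71 m from the left end

Sum moments about the fulcrum (at 2.6 m from the left end) (the support reaction has zero arm there).
Crate: 28 × 9.81 = 274.7 N down at 0.51 m → arm 2.09 m, τ = 274.7 × 2.09 = 574.1 N·m counterclockwise.
Toolbox: 7.7 × 9.81 = 75.54 N down at 3.7 m → arm 1.1 m, τ = 75.54 × 1.1 = 83.09 N·m clockwise.
Net moment of existing loads = 491 N·m counterclockwise.
The hanging mass weighs 45 × 9.81 = 441.5 N and must supply an equal clockwise moment, so its lever arm about the fulcrum is 491 / 441.5 = 1.11 m.
That puts it at 2.6 + 1.11 = 3.71 m from the left end.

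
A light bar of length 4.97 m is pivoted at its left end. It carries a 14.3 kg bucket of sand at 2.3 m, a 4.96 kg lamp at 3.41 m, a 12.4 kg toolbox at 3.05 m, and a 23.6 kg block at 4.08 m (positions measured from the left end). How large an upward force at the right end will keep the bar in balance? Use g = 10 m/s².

Sum moments about the left end (the unknown pivot reaction has zero arm there).
Bucket of sand: 14.3 × 10 = 143 N down at 2.3 m → arm 2.3 m, τ = 143 × 2.3 = 328.9 N·m clockwise.
Lamp: 4.96 × 10 = 49.6 N down at 3.41 m → arm 3.41 m, τ = 49.6 × 3.41 = 169.1 N·m clockwise.
Toolbox: 12.4 × 10 = 124 N down at 3.05 m → arm 3.05 m, τ = 124 × 3.05 = 378.2 N·m clockwise.
Block: 23.6 × 10 = 236 N down at 4.08 m → arm 4.08 m, τ = 236 × 4.08 = 962.9 N·m clockwise.
Net moment of the loads = 1839 N·m clockwise.
The upward force F acts at the right end, arm 4.97 m, giving F × 4.97 counterclockwise.
Balancing moments: F × 4.97 = 1839, giving F = 1839 / 4.97 = 370 N.

F ≈ 370 N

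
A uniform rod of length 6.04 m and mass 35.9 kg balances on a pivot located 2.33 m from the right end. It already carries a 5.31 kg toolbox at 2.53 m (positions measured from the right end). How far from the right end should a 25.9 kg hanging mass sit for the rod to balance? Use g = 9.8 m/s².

x ≈ 1.33 m from the right end

Taking torques about the pivot (at 2.33 m from the right end):
Beam weight: 35.9 × 9.8 = 351.8 N down at 3.02 m → arm 0.69 m, τ = 351.8 × 0.69 = 242.7 N·m counterclockwise.
Toolbox: 5.31 × 9.8 = 52.04 N down at 2.53 m → arm 0.2 m, τ = 52.04 × 0.2 = 10.41 N·m counterclockwise.
Net moment of existing loads = 253.1 N·m counterclockwise.
The hanging mass weighs 25.9 × 9.8 = 253.8 N and must supply an equal clockwise moment, so its lever arm about the pivot is 253.1 / 253.8 = 0.997 m.
That puts it at 2.33 − 0.997 = 1.33 m from the right end.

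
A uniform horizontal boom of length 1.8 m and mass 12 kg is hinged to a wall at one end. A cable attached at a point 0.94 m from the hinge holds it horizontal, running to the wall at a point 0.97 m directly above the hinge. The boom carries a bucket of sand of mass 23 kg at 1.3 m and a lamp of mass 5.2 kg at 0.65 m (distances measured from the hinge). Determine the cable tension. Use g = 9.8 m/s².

T ≈ 640 N

Choose the hinge as the axis so the unknown hinge reaction has zero arm there.
Beam weight: 12 × 9.8 = 117.6 N down at 0.9 m → arm 0.9 m, τ = 117.6 × 0.9 = 105.8 N·m clockwise.
Bucket of sand: 23 × 9.8 = 225.4 N down at 1.3 m → arm 1.3 m, τ = 225.4 × 1.3 = 293 N·m clockwise.
Lamp: 5.2 × 9.8 = 50.96 N down at 0.65 m → arm 0.65 m, τ = 50.96 × 0.65 = 33.12 N·m clockwise.
Total clockwise load moment = 431.9 N·m.
The cable tension T acts at 0.94 m; only its component perpendicular to the boom, T sinθ, produces torque. sinθ = h/√(h²+d²) = 0.97/√(0.97²+0.94²) = 0.7181.
Setting net torque to zero: T × 0.94 × 0.7181 = 431.9 → T = 431.9 / 0.675 = 640 N.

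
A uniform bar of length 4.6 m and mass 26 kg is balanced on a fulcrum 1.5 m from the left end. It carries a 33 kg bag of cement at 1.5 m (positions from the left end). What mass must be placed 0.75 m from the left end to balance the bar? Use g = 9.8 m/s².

Taking torques about the fulcrum (at 1.5 m from the left end):
Beam weight: 26 × 9.8 = 254.8 N down at 2.3 m → arm 0.8 m, τ = 254.8 × 0.8 = 203.8 N·m clockwise.
Bag of cement: acts at the fulcrum, moment arm 0 → no torque.
Net moment of known loads = 203.8 N·m clockwise.
An unknown mass m at 0.75 m has arm 0.75 m; its moment is m·g·0.75 counterclockwise.
For rotational equilibrium, m × 9.8 × 0.75 = 203.8, so m = 203.8 / (9.8 × 0.75) = 27.7 kg.

m ≈ 27.7 kg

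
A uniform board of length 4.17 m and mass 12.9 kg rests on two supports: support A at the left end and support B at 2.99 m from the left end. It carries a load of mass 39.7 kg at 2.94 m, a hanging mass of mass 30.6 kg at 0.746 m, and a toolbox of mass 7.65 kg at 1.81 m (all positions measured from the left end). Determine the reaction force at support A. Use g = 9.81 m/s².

R_A ≈ 300 N

Sum moments about support B (its reaction then has zero moment arm).
Beam weight: 12.9 × 9.81 = 126.5 N down at 2.085 m → arm 0.905 m, τ = 126.5 × 0.905 = 114.5 N·m counterclockwise.
Load: 39.7 × 9.81 = 389.5 N down at 2.94 m → arm 0.05 m, τ = 389.5 × 0.05 = 19.48 N·m counterclockwise.
Hanging mass: 30.6 × 9.81 = 300.2 N down at 0.746 m → arm 2.244 m, τ = 300.2 × 2.244 = 673.6 N·m counterclockwise.
Toolbox: 7.65 × 9.81 = 75.05 N down at 1.81 m → arm 1.18 m, τ = 75.05 × 1.18 = 88.56 N·m counterclockwise.
Net load moment about support B = 896.1 N·m counterclockwise.
Reaction R at support A is upward at 0 m, arm 2.99 m → moment R × 2.99 clockwise.
For rotational equilibrium, R × 2.99 = 896.1, so R = 300 N.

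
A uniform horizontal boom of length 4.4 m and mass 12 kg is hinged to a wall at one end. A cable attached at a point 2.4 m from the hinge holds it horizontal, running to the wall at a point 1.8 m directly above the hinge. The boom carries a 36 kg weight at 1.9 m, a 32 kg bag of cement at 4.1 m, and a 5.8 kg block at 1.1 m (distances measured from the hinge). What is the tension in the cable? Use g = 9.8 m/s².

T ≈ 1580 N

About the hinge:
Beam weight: 12 × 9.8 = 117.6 N down at 2.2 m → arm 2.2 m, τ = 117.6 × 2.2 = 258.7 N·m clockwise.
Weight: 36 × 9.8 = 352.8 N down at 1.9 m → arm 1.9 m, τ = 352.8 × 1.9 = 670.3 N·m clockwise.
Bag of cement: 32 × 9.8 = 313.6 N down at 4.1 m → arm 4.1 m, τ = 313.6 × 4.1 = 1286 N·m clockwise.
Block: 5.8 × 9.8 = 56.84 N down at 1.1 m → arm 1.1 m, τ = 56.84 × 1.1 = 62.52 N·m clockwise.
Total clockwise load moment = 2278 N·m.
The cable tension T acts at 2.4 m; only its component perpendicular to the boom, T sinθ, produces torque. sinθ = h/√(h²+d²) = 1.8/√(1.8²+2.4²) = 0.6.
Στ = 0 ⇒ T × 2.4 × 0.6 = 2278 ⇒ T = 2278 / 1.44 = 1580 N.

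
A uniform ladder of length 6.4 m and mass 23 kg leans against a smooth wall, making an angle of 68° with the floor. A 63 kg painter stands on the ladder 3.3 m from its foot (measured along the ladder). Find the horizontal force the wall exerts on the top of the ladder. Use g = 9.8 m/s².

N_wall ≈ 174 N

Choose the foot of the ladder as the axis so the floor normal and friction both act there and drop out.
Ladder weight 23×9.8 = 225.4 N acts at 3.2 m along the ladder; its horizontal arm is 3.2·cos68° = 1.199 m → τ = 270.3 N·m clockwise.
Painter: 63×9.8 = 617.4 N at 3.3 m → arm 1.236 m → τ = 763.1 N·m clockwise.
Wall normal N acts horizontally at the top; its moment arm is the height L sinθ = 6.4·sin68° = 5.934 m, counterclockwise.
Setting net torque to zero: N × 5.934 = 1033 → N = 174 N.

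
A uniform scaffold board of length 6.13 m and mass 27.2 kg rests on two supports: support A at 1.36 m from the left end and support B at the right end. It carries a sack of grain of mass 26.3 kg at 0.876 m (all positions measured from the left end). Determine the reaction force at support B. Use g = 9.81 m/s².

Choose support A as the axis so its reaction then has zero moment arm.
Beam weight: 27.2 × 9.81 = 266.8 N down at 3.065 m → arm 1.705 m, τ = 266.8 × 1.705 = 454.9 N·m clockwise.
Sack of grain: 26.3 × 9.81 = 258 N down at 0.876 m → arm 0.484 m, τ = 258 × 0.484 = 124.9 N·m counterclockwise.
Net load moment about support A = 330 N·m clockwise.
Reaction R at support B is upward at 6.13 m, arm 4.77 m → moment R × 4.77 counterclockwise.
Balancing moments: R × 4.77 = 330, giving R = 69.2 N.

R_B ≈ 69.2 N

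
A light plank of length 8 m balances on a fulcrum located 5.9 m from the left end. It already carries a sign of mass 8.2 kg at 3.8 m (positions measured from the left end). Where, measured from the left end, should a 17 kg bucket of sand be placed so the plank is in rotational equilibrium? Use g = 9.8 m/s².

About the fulcrum (at 5.9 m from the left end):
Sign: 8.2 × 9.8 = 80.36 N down at 3.8 m → arm 2.1 m, τ = 80.36 × 2.1 = 168.8 N·m counterclockwise.
Net moment of existing loads = 168.8 N·m counterclockwise.
The bucket of sand weighs 17 × 9.8 = 166.6 N and must supply an equal clockwise moment, so its lever arm about the fulcrum is 168.8 / 166.6 = 1.01 m.
That puts it at 5.9 + 1.01 = 6.91 m from the left end.

x ≈ 6.91 m from the left end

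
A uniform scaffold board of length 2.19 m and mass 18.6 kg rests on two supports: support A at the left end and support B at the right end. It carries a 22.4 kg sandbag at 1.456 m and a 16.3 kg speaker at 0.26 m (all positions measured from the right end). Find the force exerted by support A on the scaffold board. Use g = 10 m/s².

About support B:
Beam weight: 18.6 × 10 = 186 N down at 1.095 m → arm 1.095 m, τ = 186 × 1.095 = 203.7 N·m counterclockwise.
Sandbag: 22.4 × 10 = 224 N down at 1.456 m → arm 1.456 m, τ = 224 × 1.456 = 326.1 N·m counterclockwise.
Speaker: 16.3 × 10 = 163 N down at 0.26 m → arm 0.26 m, τ = 163 × 0.26 = 42.38 N·m counterclockwise.
Net load moment about support B = 572.2 N·m counterclockwise.
Reaction R at support A is upward at 2.19 m, arm 2.19 m → moment R × 2.19 clockwise.
Στ = 0 ⇒ R × 2.19 = 572.2 ⇒ R = 261 N.

R_A ≈ 261 N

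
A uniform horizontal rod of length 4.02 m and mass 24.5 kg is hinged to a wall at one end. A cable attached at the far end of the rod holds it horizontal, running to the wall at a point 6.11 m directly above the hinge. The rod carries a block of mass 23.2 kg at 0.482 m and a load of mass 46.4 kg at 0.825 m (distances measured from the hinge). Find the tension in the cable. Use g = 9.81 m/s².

T ≈ 288 N

Sum moments about the hinge (the unknown hinge reaction has zero arm there).
Beam weight: 24.5 × 9.81 = 240.3 N down at 2.01 m → arm 2.01 m, τ = 240.3 × 2.01 = 483 N·m clockwise.
Block: 23.2 × 9.81 = 227.6 N down at 0.482 m → arm 0.482 m, τ = 227.6 × 0.482 = 109.7 N·m clockwise.
Load: 46.4 × 9.81 = 455.2 N down at 0.825 m → arm 0.825 m, τ = 455.2 × 0.825 = 375.5 N·m clockwise.
Total clockwise load moment = 968.2 N·m.
The cable tension T acts at 4.02 m; only its component perpendicular to the rod, T sinθ, produces torque. sinθ = h/√(h²+d²) = 6.11/√(6.11²+4.02²) = 0.8354.
Balancing moments: T × 4.02 × 0.8354 = 968.2, giving T = 968.2 / 3.358 = 288 N.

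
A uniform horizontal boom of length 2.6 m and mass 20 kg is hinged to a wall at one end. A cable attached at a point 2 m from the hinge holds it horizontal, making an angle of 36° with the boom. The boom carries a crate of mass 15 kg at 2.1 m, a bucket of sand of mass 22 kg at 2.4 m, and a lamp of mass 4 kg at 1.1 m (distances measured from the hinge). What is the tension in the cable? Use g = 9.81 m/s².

Taking torques about the hinge:
Beam weight: 20 × 9.81 = 196.2 N down at 1.3 m → arm 1.3 m, τ = 196.2 × 1.3 = 255.1 N·m clockwise.
Crate: 15 × 9.81 = 147.2 N down at 2.1 m → arm 2.1 m, τ = 147.2 × 2.1 = 309.1 N·m clockwise.
Bucket of sand: 22 × 9.81 = 215.8 N down at 2.4 m → arm 2.4 m, τ = 215.8 × 2.4 = 517.9 N·m clockwise.
Lamp: 4 × 9.81 = 39.24 N down at 1.1 m → arm 1.1 m, τ = 39.24 × 1.1 = 43.16 N·m clockwise.
Total clockwise load moment = 1125 N·m.
The cable tension T acts at 2 m; only its component perpendicular to the boom, T sinθ, produces torque. sin 36° = 0.5878.
Setting net torque to zero: T × 2 × 0.5878 = 1125 → T = 1125 / 1.176 = 957 N.

T ≈ 957 N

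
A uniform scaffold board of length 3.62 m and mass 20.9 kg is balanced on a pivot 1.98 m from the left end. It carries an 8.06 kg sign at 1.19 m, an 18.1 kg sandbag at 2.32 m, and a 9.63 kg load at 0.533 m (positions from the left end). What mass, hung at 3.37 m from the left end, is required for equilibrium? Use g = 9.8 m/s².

Sum moments about the pivot (at 1.98 m from the left end) (the support reaction has zero arm there).
Beam weight: 20.9 × 9.8 = 204.8 N down at 1.81 m → arm 0.17 m, τ = 204.8 × 0.17 = 34.82 N·m counterclockwise.
Sign: 8.06 × 9.8 = 78.99 N down at 1.19 m → arm 0.79 m, τ = 78.99 × 0.79 = 62.4 N·m counterclockwise.
Sandbag: 18.1 × 9.8 = 177.4 N down at 2.32 m → arm 0.34 m, τ = 177.4 × 0.34 = 60.32 N·m clockwise.
Load: 9.63 × 9.8 = 94.37 N down at 0.533 m → arm 1.447 m, τ = 94.37 × 1.447 = 136.6 N·m counterclockwise.
Net moment of known loads = 173.5 N·m counterclockwise.
An unknown mass m at 3.37 m has arm 1.39 m; its moment is m·g·1.39 clockwise.
Στ = 0 ⇒ m × 9.8 × 1.39 = 173.5 ⇒ m = 173.5 / (9.8 × 1.39) = 12.7 kg.

m ≈ 12.7 kg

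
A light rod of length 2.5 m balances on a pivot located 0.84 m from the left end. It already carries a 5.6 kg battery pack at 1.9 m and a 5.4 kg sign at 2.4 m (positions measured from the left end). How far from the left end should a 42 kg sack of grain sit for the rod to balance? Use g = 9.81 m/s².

x ≈ 0.498 m from the left end

About the pivot (at 0.84 m from the left end):
Battery pack: 5.6 × 9.81 = 54.94 N down at 1.9 m → arm 1.06 m, τ = 54.94 × 1.06 = 58.24 N·m clockwise.
Sign: 5.4 × 9.81 = 52.97 N down at 2.4 m → arm 1.56 m, τ = 52.97 × 1.56 = 82.63 N·m clockwise.
Net moment of existing loads = 140.9 N·m clockwise.
The sack of grain weighs 42 × 9.81 = 412 N and must supply an equal counterclockwise moment, so its lever arm about the pivot is 140.9 / 412 = 0.342 m.
That puts it at 0.84 − 0.342 = 0.498 m from the left end.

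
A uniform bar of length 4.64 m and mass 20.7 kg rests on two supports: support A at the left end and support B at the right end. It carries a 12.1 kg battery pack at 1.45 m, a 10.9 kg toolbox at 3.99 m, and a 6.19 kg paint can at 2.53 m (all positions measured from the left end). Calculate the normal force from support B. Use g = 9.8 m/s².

Taking torques about support A:
Beam weight: 20.7 × 9.8 = 202.9 N down at 2.32 m → arm 2.32 m, τ = 202.9 × 2.32 = 470.7 N·m clockwise.
Battery pack: 12.1 × 9.8 = 118.6 N down at 1.45 m → arm 1.45 m, τ = 118.6 × 1.45 = 172 N·m clockwise.
Toolbox: 10.9 × 9.8 = 106.8 N down at 3.99 m → arm 3.99 m, τ = 106.8 × 3.99 = 426.1 N·m clockwise.
Paint can: 6.19 × 9.8 = 60.66 N down at 2.53 m → arm 2.53 m, τ = 60.66 × 2.53 = 153.5 N·m clockwise.
Net load moment about support A = 1222 N·m clockwise.
Reaction R at support B is upward at 4.64 m, arm 4.64 m → moment R × 4.64 counterclockwise.
For rotational equilibrium, R × 4.64 = 1222, so R = 263 N.

R_B ≈ 263 N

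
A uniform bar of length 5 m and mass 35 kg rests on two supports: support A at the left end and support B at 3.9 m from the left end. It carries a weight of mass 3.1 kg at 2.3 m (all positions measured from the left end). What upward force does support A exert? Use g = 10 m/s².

R_A ≈ 138 N

Take moments about support B.
Beam weight: 35 × 10 = 350 N down at 2.5 m → arm 1.4 m, τ = 350 × 1.4 = 490 N·m counterclockwise.
Weight: 3.1 × 10 = 31 N down at 2.3 m → arm 1.6 m, τ = 31 × 1.6 = 49.6 N·m counterclockwise.
Net load moment about support B = 539.6 N·m counterclockwise.
Reaction R at support A is upward at 0 m, arm 3.9 m → moment R × 3.9 clockwise.
Setting net torque to zero: R × 3.9 = 539.6 → R = 138 N.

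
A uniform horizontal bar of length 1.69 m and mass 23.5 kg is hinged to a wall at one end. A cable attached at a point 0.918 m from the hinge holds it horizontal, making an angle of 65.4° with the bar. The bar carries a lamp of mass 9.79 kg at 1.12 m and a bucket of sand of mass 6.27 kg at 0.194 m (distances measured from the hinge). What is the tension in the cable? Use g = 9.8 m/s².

T ≈ 376 N

About the hinge:
Beam weight: 23.5 × 9.8 = 230.3 N down at 0.845 m → arm 0.845 m, τ = 230.3 × 0.845 = 194.6 N·m clockwise.
Lamp: 9.79 × 9.8 = 95.94 N down at 1.12 m → arm 1.12 m, τ = 95.94 × 1.12 = 107.5 N·m clockwise.
Bucket of sand: 6.27 × 9.8 = 61.45 N down at 0.194 m → arm 0.194 m, τ = 61.45 × 0.194 = 11.92 N·m clockwise.
Total clockwise load moment = 314 N·m.
The cable tension T acts at 0.918 m; only its component perpendicular to the bar, T sinθ, produces torque. sin 65.4° = 0.9092.
Setting net torque to zero: T × 0.918 × 0.9092 = 314 → T = 314 / 0.8346 = 376 N.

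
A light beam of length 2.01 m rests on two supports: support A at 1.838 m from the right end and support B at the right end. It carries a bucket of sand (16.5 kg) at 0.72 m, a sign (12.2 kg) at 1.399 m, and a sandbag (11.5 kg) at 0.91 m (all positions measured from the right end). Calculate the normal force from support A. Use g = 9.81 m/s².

Taking torques about support B:
Bucket of sand: 16.5 × 9.81 = 161.9 N down at 0.72 m → arm 0.72 m, τ = 161.9 × 0.72 = 116.6 N·m counterclockwise.
Sign: 12.2 × 9.81 = 119.7 N down at 1.399 m → arm 1.399 m, τ = 119.7 × 1.399 = 167.5 N·m counterclockwise.
Sandbag: 11.5 × 9.81 = 112.8 N down at 0.91 m → arm 0.91 m, τ = 112.8 × 0.91 = 102.6 N·m counterclockwise.
Net load moment about support B = 386.7 N·m counterclockwise.
Reaction R at support A is upward at 1.838 m, arm 1.838 m → moment R × 1.838 clockwise.
Στ = 0 ⇒ R × 1.838 = 386.7 ⇒ R = 210 N.

R_A ≈ 210 N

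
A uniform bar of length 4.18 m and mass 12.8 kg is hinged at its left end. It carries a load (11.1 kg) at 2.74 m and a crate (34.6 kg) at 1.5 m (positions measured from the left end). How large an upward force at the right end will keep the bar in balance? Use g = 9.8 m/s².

F ≈ 256 N

Sum moments about the left end (the unknown pivot reaction has zero arm there).
Beam weight: 12.8 × 9.8 = 125.4 N down at 2.09 m → arm 2.09 m, τ = 125.4 × 2.09 = 262.1 N·m clockwise.
Load: 11.1 × 9.8 = 108.8 N down at 2.74 m → arm 2.74 m, τ = 108.8 × 2.74 = 298.1 N·m clockwise.
Crate: 34.6 × 9.8 = 339.1 N down at 1.5 m → arm 1.5 m, τ = 339.1 × 1.5 = 508.7 N·m clockwise.
Net moment of the loads = 1069 N·m clockwise.
The upward force F acts at the right end, arm 4.18 m, giving F × 4.18 counterclockwise.
For rotational equilibrium, F × 4.18 = 1069, so F = 1069 / 4.18 = 256 N.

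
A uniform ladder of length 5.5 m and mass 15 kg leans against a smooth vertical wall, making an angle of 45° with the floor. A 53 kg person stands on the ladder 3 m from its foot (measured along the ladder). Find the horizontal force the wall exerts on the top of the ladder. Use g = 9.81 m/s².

N_wall ≈ 357 N

Take moments about the foot of the ladder.
Ladder weight 15×9.81 = 147.2 N acts at 2.75 m along the ladder; its horizontal arm is 2.75·cos45° = 1.945 m → τ = 286.3 N·m clockwise.
Person: 53×9.81 = 519.9 N at 3 m → arm 2.121 m → τ = 1103 N·m clockwise.
Wall normal N acts horizontally at the top; its moment arm is the height L sinθ = 5.5·sin45° = 3.889 m, counterclockwise.
Στ = 0 ⇒ N × 3.889 = 1389 ⇒ N = 357 N.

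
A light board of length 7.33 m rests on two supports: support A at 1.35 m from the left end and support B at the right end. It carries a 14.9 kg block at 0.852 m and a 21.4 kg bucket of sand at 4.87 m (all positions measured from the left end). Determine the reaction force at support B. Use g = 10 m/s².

R_B ≈ 114 N

Choose support A as the axis so its reaction then has zero moment arm.
Block: 14.9 × 10 = 149 N down at 0.852 m → arm 0.498 m, τ = 149 × 0.498 = 74.2 N·m counterclockwise.
Bucket of sand: 21.4 × 10 = 214 N down at 4.87 m → arm 3.52 m, τ = 214 × 3.52 = 753.3 N·m clockwise.
Net load moment about support A = 679.1 N·m clockwise.
Reaction R at support B is upward at 7.33 m, arm 5.98 m → moment R × 5.98 counterclockwise.
Στ = 0 ⇒ R × 5.98 = 679.1 ⇒ R = 114 N.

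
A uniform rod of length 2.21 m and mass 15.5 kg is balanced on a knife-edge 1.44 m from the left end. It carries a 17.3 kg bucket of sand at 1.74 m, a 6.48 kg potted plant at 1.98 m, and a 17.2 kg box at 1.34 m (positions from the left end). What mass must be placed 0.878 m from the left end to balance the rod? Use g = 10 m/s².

m ≈ 3.16 kg

Sum moments about the knife-edge (at 1.44 m from the left end) (the support reaction has zero arm there).
Beam weight: 15.5 × 10 = 155 N down at 1.105 m → arm 0.335 m, τ = 155 × 0.335 = 51.93 N·m counterclockwise.
Bucket of sand: 17.3 × 10 = 173 N down at 1.74 m → arm 0.3 m, τ = 173 × 0.3 = 51.9 N·m clockwise.
Potted plant: 6.48 × 10 = 64.8 N down at 1.98 m → arm 0.54 m, τ = 64.8 × 0.54 = 34.99 N·m clockwise.
Box: 17.2 × 10 = 172 N down at 1.34 m → arm 0.1 m, τ = 172 × 0.1 = 17.2 N·m counterclockwise.
Net moment of known loads = 17.76 N·m clockwise.
An unknown mass m at 0.878 m has arm 0.562 m; its moment is m·g·0.562 counterclockwise.
For rotational equilibrium, m × 10 × 0.562 = 17.76, so m = 17.76 / (10 × 0.562) = 3.16 kg.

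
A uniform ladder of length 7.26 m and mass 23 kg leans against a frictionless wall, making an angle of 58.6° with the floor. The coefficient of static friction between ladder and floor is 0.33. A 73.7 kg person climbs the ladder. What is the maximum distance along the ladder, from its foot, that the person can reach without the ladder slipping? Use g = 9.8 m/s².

About the foot of the ladder:
Ladder weight 23×9.8 = 225.4 N acts at 3.63 m along the ladder; its horizontal arm is 3.63·cos58.6° = 1.891 m → τ = 426.2 N·m clockwise.
Person weight 73.7×9.8 = 722.3 N at distance d → arm d·cos58.6° → τ = 722.3·d·0.521 clockwise.
Wall normal N at the top has arm L sinθ = 6.197 m counterclockwise, so Στ = 0 gives N·6.197 = 426.2 + 376.3·d.
ΣFy = 0 ⇒ N_floor = 947.7 N, so the maximum friction is μ_s·N_floor = 0.33×947.7 = 312.7 N. ΣFx = 0 ⇒ N_wall = f, so at the slipping point N = 312.7 N.
Substituting: 312.7×6.197 = 426.2 + 376.3·d ⇒ d = (1938 − 426.2) / 376.3 = 4.02 m.

d ≈ 4.02 m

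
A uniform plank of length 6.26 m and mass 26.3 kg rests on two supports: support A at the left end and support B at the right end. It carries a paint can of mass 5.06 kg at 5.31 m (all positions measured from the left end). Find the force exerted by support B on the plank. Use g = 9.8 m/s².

R_B ≈ 171 N

About support A:
Beam weight: 26.3 × 9.8 = 257.7 N down at 3.13 m → arm 3.13 m, τ = 257.7 × 3.13 = 806.6 N·m clockwise.
Paint can: 5.06 × 9.8 = 49.59 N down at 5.31 m → arm 5.31 m, τ = 49.59 × 5.31 = 263.3 N·m clockwise.
Net load moment about support A = 1070 N·m clockwise.
Reaction R at support B is upward at 6.26 m, arm 6.26 m → moment R × 6.26 counterclockwise.
Setting net torque to zero: R × 6.26 = 1070 → R = 171 N.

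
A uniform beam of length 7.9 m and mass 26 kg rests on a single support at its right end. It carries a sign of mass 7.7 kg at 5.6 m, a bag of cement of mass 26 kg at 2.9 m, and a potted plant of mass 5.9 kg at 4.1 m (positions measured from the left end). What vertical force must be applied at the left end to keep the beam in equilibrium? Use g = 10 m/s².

F ≈ 345 N

Sum moments about the right end (the unknown pivot reaction has zero arm there).
Beam weight: 26 × 10 = 260 N down at 3.95 m → arm 3.95 m, τ = 260 × 3.95 = 1027 N·m counterclockwise.
Sign: 7.7 × 10 = 77 N down at 5.6 m → arm 2.3 m, τ = 77 × 2.3 = 177.1 N·m counterclockwise.
Bag of cement: 26 × 10 = 260 N down at 2.9 m → arm 5 m, τ = 260 × 5 = 1300 N·m counterclockwise.
Potted plant: 5.9 × 10 = 59 N down at 4.1 m → arm 3.8 m, τ = 59 × 3.8 = 224.2 N·m counterclockwise.
Net moment of the loads = 2728 N·m counterclockwise.
The upward force F acts at the left end, arm 7.9 m, giving F × 7.9 clockwise.
Balancing moments: F × 7.9 = 2728, giving F = 2728 / 7.9 = 345 N.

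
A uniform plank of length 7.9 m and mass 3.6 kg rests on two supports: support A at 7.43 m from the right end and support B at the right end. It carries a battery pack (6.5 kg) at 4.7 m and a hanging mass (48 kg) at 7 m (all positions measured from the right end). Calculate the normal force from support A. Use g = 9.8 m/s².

Taking torques about support B:
Beam weight: 3.6 × 9.8 = 35.28 N down at 3.95 m → arm 3.95 m, τ = 35.28 × 3.95 = 139.4 N·m counterclockwise.
Battery pack: 6.5 × 9.8 = 63.7 N down at 4.7 m → arm 4.7 m, τ = 63.7 × 4.7 = 299.4 N·m counterclockwise.
Hanging mass: 48 × 9.8 = 470.4 N down at 7 m → arm 7 m, τ = 470.4 × 7 = 3293 N·m counterclockwise.
Net load moment about support B = 3732 N·m counterclockwise.
Reaction R at support A is upward at 7.43 m, arm 7.43 m → moment R × 7.43 clockwise.
Setting net torque to zero: R × 7.43 = 3732 → R = 502 N.

R_A ≈ 502 N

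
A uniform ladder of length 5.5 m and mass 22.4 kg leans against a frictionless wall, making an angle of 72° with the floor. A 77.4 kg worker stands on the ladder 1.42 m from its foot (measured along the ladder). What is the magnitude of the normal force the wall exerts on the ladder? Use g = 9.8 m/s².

N_wall ≈ 99.3 N

Taking torques about the foot of the ladder:
Ladder weight 22.4×9.8 = 219.5 N acts at 2.75 m along the ladder; its horizontal arm is 2.75·cos72° = 0.8498 m → τ = 186.5 N·m clockwise.
Worker: 77.4×9.8 = 758.5 N at 1.42 m → arm 0.4388 m → τ = 332.8 N·m clockwise.
Wall normal N acts horizontally at the top; its moment arm is the height L sinθ = 5.5·sin72° = 5.231 m, counterclockwise.
Στ = 0 ⇒ N × 5.231 = 519.3 ⇒ N = 99.3 N.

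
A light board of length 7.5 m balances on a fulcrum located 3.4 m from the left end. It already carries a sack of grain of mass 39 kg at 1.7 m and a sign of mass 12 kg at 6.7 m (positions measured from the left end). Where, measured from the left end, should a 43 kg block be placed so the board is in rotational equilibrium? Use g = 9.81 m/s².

About the fulcrum (at 3.4 m from the left end):
Sack of grain: 39 × 9.81 = 382.6 N down at 1.7 m → arm 1.7 m, τ = 382.6 × 1.7 = 650.4 N·m counterclockwise.
Sign: 12 × 9.81 = 117.7 N down at 6.7 m → arm 3.3 m, τ = 117.7 × 3.3 = 388.4 N·m clockwise.
Net moment of existing loads = 262 N·m counterclockwise.
The block weighs 43 × 9.81 = 421.8 N and must supply an equal clockwise moment, so its lever arm about the fulcrum is 262 / 421.8 = 0.621 m.
That puts it at 3.4 + 0.621 = 4.02 m from the left end.

x ≈ 4.02 m from the left end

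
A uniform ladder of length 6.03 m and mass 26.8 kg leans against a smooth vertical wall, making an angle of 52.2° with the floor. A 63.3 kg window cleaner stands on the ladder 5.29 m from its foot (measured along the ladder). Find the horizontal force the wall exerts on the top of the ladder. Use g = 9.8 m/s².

N_wall ≈ 524 N

Choose the foot of the ladder as the axis so the floor normal and friction both act there and drop out.
Ladder weight 26.8×9.8 = 262.6 N acts at 3.015 m along the ladder; its horizontal arm is 3.015·cos52.2° = 1.848 m → τ = 485.3 N·m clockwise.
Window cleaner: 63.3×9.8 = 620.3 N at 5.29 m → arm 3.242 m → τ = 2011 N·m clockwise.
Wall normal N acts horizontally at the top; its moment arm is the height L sinθ = 6.03·sin52.2° = 4.765 m, counterclockwise.
Balancing moments: N × 4.765 = 2496, giving N = 524 N.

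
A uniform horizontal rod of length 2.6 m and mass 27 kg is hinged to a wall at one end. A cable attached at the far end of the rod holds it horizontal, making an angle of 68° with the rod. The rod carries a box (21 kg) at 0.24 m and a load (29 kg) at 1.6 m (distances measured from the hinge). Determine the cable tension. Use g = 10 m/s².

Taking torques about the hinge:
Beam weight: 27 × 10 = 270 N down at 1.3 m → arm 1.3 m, τ = 270 × 1.3 = 351 N·m clockwise.
Box: 21 × 10 = 210 N down at 0.24 m → arm 0.24 m, τ = 210 × 0.24 = 50.4 N·m clockwise.
Load: 29 × 10 = 290 N down at 1.6 m → arm 1.6 m, τ = 290 × 1.6 = 464 N·m clockwise.
Total clockwise load moment = 865.4 N·m.
The cable tension T acts at 2.6 m; only its component perpendicular to the rod, T sinθ, produces torque. sin 68° = 0.9272.
Balancing moments: T × 2.6 × 0.9272 = 865.4, giving T = 865.4 / 2.411 = 359 N.

T ≈ 359 N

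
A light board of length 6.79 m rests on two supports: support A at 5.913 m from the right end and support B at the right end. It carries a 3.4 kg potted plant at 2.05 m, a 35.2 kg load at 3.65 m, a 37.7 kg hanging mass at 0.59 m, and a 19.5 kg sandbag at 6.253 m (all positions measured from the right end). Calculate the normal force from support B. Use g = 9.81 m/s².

R_B ≈ 476 N

Take moments about support A.
Potted plant: 3.4 × 9.81 = 33.35 N down at 2.05 m → arm 3.863 m, τ = 33.35 × 3.863 = 128.8 N·m clockwise.
Load: 35.2 × 9.81 = 345.3 N down at 3.65 m → arm 2.263 m, τ = 345.3 × 2.263 = 781.4 N·m clockwise.
Hanging mass: 37.7 × 9.81 = 369.8 N down at 0.59 m → arm 5.323 m, τ = 369.8 × 5.323 = 1968 N·m clockwise.
Sandbag: 19.5 × 9.81 = 191.3 N down at 6.253 m → arm 0.34 m, τ = 191.3 × 0.34 = 65.04 N·m counterclockwise.
Net load moment about support A = 2813 N·m clockwise.
Reaction R at support B is upward at 0 m, arm 5.913 m → moment R × 5.913 counterclockwise.
For rotational equilibrium, R × 5.913 = 2813, so R = 476 N.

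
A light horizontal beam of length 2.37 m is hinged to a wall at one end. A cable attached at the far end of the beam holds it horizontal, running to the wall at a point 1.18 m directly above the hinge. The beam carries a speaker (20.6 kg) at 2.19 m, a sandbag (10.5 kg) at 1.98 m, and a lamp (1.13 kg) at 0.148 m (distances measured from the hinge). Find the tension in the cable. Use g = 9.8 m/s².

T ≈ 613 N

Take moments about the hinge.
Speaker: 20.6 × 9.8 = 201.9 N down at 2.19 m → arm 2.19 m, τ = 201.9 × 2.19 = 442.2 N·m clockwise.
Sandbag: 10.5 × 9.8 = 102.9 N down at 1.98 m → arm 1.98 m, τ = 102.9 × 1.98 = 203.7 N·m clockwise.
Lamp: 1.13 × 9.8 = 11.07 N down at 0.148 m → arm 0.148 m, τ = 11.07 × 0.148 = 1.638 N·m clockwise.
Total clockwise load moment = 647.5 N·m.
The cable tension T acts at 2.37 m; only its component perpendicular to the beam, T sinθ, produces torque. sinθ = h/√(h²+d²) = 1.18/√(1.18²+2.37²) = 0.4457.
Setting net torque to zero: T × 2.37 × 0.4457 = 647.5 → T = 647.5 / 1.056 = 613 N.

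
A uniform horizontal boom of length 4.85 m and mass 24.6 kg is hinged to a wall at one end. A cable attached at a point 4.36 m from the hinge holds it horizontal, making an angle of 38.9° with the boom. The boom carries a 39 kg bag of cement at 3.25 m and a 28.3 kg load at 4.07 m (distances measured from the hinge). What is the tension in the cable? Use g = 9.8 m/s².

T ≈ 1080 N

Sum moments about the hinge (the unknown hinge reaction has zero arm there).
Beam weight: 24.6 × 9.8 = 241.1 N down at 2.425 m → arm 2.425 m, τ = 241.1 × 2.425 = 584.7 N·m clockwise.
Bag of cement: 39 × 9.8 = 382.2 N down at 3.25 m → arm 3.25 m, τ = 382.2 × 3.25 = 1242 N·m clockwise.
Load: 28.3 × 9.8 = 277.3 N down at 4.07 m → arm 4.07 m, τ = 277.3 × 4.07 = 1129 N·m clockwise.
Total clockwise load moment = 2956 N·m.
The cable tension T acts at 4.36 m; only its component perpendicular to the boom, T sinθ, produces torque. sin 38.9° = 0.628.
Setting net torque to zero: T × 4.36 × 0.628 = 2956 → T = 2956 / 2.738 = 1080 N.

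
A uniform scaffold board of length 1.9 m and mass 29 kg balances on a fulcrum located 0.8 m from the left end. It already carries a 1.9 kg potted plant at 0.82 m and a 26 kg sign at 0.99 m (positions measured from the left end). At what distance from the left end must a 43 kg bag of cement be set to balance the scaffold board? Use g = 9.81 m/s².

x ≈ 0.583 m from the left end

Taking torques about the fulcrum (at 0.8 m from the left end):
Beam weight: 29 × 9.81 = 284.5 N down at 0.95 m → arm 0.15 m, τ = 284.5 × 0.15 = 42.67 N·m clockwise.
Potted plant: 1.9 × 9.81 = 18.64 N down at 0.82 m → arm 0.02 m, τ = 18.64 × 0.02 = 0.3728 N·m clockwise.
Sign: 26 × 9.81 = 255.1 N down at 0.99 m → arm 0.19 m, τ = 255.1 × 0.19 = 48.47 N·m clockwise.
Net moment of existing loads = 91.51 N·m clockwise.
The bag of cement weighs 43 × 9.81 = 421.8 N and must supply an equal counterclockwise moment, so its lever arm about the fulcrum is 91.51 / 421.8 = 0.217 m.
That puts it at 0.8 − 0.217 = 0.583 m from the left end.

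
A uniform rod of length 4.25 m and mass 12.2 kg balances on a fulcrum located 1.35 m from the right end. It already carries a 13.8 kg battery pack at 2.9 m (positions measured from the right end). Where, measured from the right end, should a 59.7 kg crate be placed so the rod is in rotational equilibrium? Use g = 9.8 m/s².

Take moments about the fulcrum (at 1.35 m from the right end).
Beam weight: 12.2 × 9.8 = 119.6 N down at 2.125 m → arm 0.775 m, τ = 119.6 × 0.775 = 92.69 N·m counterclockwise.
Battery pack: 13.8 × 9.8 = 135.2 N down at 2.9 m → arm 1.55 m, τ = 135.2 × 1.55 = 209.6 N·m counterclockwise.
Net moment of existing loads = 302.3 N·m counterclockwise.
The crate weighs 59.7 × 9.8 = 585.1 N and must supply an equal clockwise moment, so its lever arm about the fulcrum is 302.3 / 585.1 = 0.517 m.
That puts it at 1.35 − 0.517 = 0.833 m from the right end.

x ≈ 0.833 m from the right end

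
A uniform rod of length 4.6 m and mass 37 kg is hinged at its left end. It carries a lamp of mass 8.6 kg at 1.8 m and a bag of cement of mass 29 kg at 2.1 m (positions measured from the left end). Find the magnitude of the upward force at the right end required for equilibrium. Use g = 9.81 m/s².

Choose the left end as the axis so the unknown pivot reaction has zero arm there.
Beam weight: 37 × 9.81 = 363 N down at 2.3 m → arm 2.3 m, τ = 363 × 2.3 = 834.9 N·m clockwise.
Lamp: 8.6 × 9.81 = 84.37 N down at 1.8 m → arm 1.8 m, τ = 84.37 × 1.8 = 151.9 N·m clockwise.
Bag of cement: 29 × 9.81 = 284.5 N down at 2.1 m → arm 2.1 m, τ = 284.5 × 2.1 = 597.5 N·m clockwise.
Net moment of the loads = 1584 N·m clockwise.
The upward force F acts at the right end, arm 4.6 m, giving F × 4.6 counterclockwise.
Balancing moments: F × 4.6 = 1584, giving F = 1584 / 4.6 = 344 N.

F ≈ 344 N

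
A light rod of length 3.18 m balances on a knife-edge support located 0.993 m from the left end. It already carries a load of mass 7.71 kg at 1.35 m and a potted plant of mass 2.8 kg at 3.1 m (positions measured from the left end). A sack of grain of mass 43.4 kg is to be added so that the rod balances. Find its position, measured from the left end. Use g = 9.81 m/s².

Take moments about the knife-edge support (at 0.993 m from the left end).
Load: 7.71 × 9.81 = 75.64 N down at 1.35 m → arm 0.357 m, τ = 75.64 × 0.357 = 27 N·m clockwise.
Potted plant: 2.8 × 9.81 = 27.47 N down at 3.1 m → arm 2.107 m, τ = 27.47 × 2.107 = 57.88 N·m clockwise.
Net moment of existing loads = 84.88 N·m clockwise.
The sack of grain weighs 43.4 × 9.81 = 425.8 N and must supply an equal counterclockwise moment, so its lever arm about the knife-edge support is 84.88 / 425.8 = 0.199 m.
That puts it at 0.993 − 0.199 = 0.794 m from the left end.

x ≈ 0.794 m from the left end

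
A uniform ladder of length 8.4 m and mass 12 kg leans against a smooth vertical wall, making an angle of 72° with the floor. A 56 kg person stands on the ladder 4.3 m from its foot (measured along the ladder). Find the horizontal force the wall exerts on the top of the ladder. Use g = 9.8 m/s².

About the foot of the ladder:
Ladder weight 12×9.8 = 117.6 N acts at 4.2 m along the ladder; its horizontal arm is 4.2·cos72° = 1.298 m → τ = 152.6 N·m clockwise.
Person: 56×9.8 = 548.8 N at 4.3 m → arm 1.329 m → τ = 729.4 N·m clockwise.
Wall normal N acts horizontally at the top; its moment arm is the height L sinθ = 8.4·sin72° = 7.989 m, counterclockwise.
Στ = 0 ⇒ N × 7.989 = 882 ⇒ N = 110 N.

N_wall ≈ 110 N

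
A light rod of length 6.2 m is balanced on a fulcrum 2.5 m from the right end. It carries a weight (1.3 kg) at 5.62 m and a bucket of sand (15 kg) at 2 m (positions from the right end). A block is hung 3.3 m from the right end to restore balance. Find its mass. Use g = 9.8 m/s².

Take moments about the fulcrum (at 2.5 m from the right end).
Weight: 1.3 × 9.8 = 12.74 N down at 5.62 m → arm 3.12 m, τ = 12.74 × 3.12 = 39.75 N·m counterclockwise.
Bucket of sand: 15 × 9.8 = 147 N down at 2 m → arm 0.5 m, τ = 147 × 0.5 = 73.5 N·m clockwise.
Net moment of known loads = 33.75 N·m clockwise.
An unknown mass m at 3.3 m has arm 0.8 m; its moment is m·g·0.8 counterclockwise.
Balancing moments: m × 9.8 × 0.8 = 33.75, giving m = 33.75 / (9.8 × 0.8) = 4.3 kg.

m ≈ 4.3 kg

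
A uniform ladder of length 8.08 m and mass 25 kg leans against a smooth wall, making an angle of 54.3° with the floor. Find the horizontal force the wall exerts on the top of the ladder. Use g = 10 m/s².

N_wall ≈ 89.8 N

Take moments about the foot of the ladder.
Ladder weight 25×10 = 250 N acts at 4.04 m along the ladder; its horizontal arm is 4.04·cos54.3° = 2.358 m → τ = 589.5 N·m clockwise.
Wall normal N acts horizontally at the top; its moment arm is the height L sinθ = 8.08·sin54.3° = 6.562 m, counterclockwise.
For rotational equilibrium, N × 6.562 = 589.5, so N = 89.8 N.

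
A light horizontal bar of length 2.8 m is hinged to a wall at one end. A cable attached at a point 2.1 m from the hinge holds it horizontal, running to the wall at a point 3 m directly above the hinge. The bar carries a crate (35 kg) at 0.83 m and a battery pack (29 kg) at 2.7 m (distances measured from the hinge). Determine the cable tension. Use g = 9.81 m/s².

About the hinge:
Crate: 35 × 9.81 = 343.4 N down at 0.83 m → arm 0.83 m, τ = 343.4 × 0.83 = 285 N·m clockwise.
Battery pack: 29 × 9.81 = 284.5 N down at 2.7 m → arm 2.7 m, τ = 284.5 × 2.7 = 768.2 N·m clockwise.
Total clockwise load moment = 1053 N·m.
The cable tension T acts at 2.1 m; only its component perpendicular to the bar, T sinθ, produces torque. sinθ = h/√(h²+d²) = 3/√(3²+2.1²) = 0.8192.
For rotational equilibrium, T × 2.1 × 0.8192 = 1053, so T = 1053 / 1.72 = 612 N.

T ≈ 612 N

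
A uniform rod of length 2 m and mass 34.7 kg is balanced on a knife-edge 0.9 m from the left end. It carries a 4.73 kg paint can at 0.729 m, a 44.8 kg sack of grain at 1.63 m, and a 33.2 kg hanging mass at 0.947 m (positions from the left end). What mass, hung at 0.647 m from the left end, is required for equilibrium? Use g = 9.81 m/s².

Sum moments about the knife-edge (at 0.9 m from the left end) (the support reaction has zero arm there).
Beam weight: 34.7 × 9.81 = 340.4 N down at 1 m → arm 0.1 m, τ = 340.4 × 0.1 = 34.04 N·m clockwise.
Paint can: 4.73 × 9.81 = 46.4 N down at 0.729 m → arm 0.171 m, τ = 46.4 × 0.171 = 7.934 N·m counterclockwise.
Sack of grain: 44.8 × 9.81 = 439.5 N down at 1.63 m → arm 0.73 m, τ = 439.5 × 0.73 = 320.8 N·m clockwise.
Hanging mass: 33.2 × 9.81 = 325.7 N down at 0.947 m → arm 0.047 m, τ = 325.7 × 0.047 = 15.31 N·m clockwise.
Net moment of known loads = 362.2 N·m clockwise.
An unknown mass m at 0.647 m has arm 0.253 m; its moment is m·g·0.253 counterclockwise.
For rotational equilibrium, m × 9.81 × 0.253 = 362.2, so m = 362.2 / (9.81 × 0.253) = 146 kg.

m ≈ 146 kg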